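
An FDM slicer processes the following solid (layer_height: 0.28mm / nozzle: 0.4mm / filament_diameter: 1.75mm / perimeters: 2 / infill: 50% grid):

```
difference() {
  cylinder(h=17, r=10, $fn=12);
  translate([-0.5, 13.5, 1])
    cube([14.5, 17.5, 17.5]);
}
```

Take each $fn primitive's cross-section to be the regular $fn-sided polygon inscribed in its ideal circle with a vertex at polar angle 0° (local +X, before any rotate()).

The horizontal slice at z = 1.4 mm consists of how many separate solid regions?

1

At z = 1.4 mm: the r=10 cylinder contributes a regular 12-gon of circumradius 10; the 14.5×17.5 cube at (-0.5, 13.5) contributes its full rectangle; After the difference (first − rest): starting from the r=10 cylinder, the 14.5×17.5 cube at (-0.5, 13.5) misses the remaining region (no effect) — 1 connected region. The result has 1 disconnected region.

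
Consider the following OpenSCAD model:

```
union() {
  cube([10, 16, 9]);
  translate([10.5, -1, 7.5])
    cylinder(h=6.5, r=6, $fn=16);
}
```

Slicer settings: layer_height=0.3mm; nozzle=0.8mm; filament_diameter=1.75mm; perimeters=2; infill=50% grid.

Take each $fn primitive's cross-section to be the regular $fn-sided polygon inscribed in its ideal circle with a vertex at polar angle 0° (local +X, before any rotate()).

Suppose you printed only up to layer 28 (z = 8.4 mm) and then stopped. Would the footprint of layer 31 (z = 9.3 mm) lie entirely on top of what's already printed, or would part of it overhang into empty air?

Compare the two slices. At z = 8.4: the cube is present — its section is the full 10×16 rectangle (area 160.00 mm²); the cylinder at (10.5, -1): section is a regular 16-gon, circumradius r=6 (area = (16/2)·6.000²·sin(360°/16) = 110.21 mm²); Taking the union: the regions partially overlap — summed areas 270.21 mm² minus the doubly-counted overlap 19.18 mm² gives 251.04 mm² — area = 251.04 mm². At z = 9.3: the cube is not intersected at this z (z outside [0, 9]); the r=6 cylinder at (10.5, -1) gives a regular 16-gon of circumradius 6 (constant along its height) (area = (16/2)·6.000²·sin(360°/16) = 110.21 mm²); Merging all regions: only the r=6 cylinder at (10.5, -1) is present, so the union is just that shape — area = 110.21 mm². Checking containment: the cross-section at z = 9.3 is a subset of the cross-section at z = 8.4.

entirely on top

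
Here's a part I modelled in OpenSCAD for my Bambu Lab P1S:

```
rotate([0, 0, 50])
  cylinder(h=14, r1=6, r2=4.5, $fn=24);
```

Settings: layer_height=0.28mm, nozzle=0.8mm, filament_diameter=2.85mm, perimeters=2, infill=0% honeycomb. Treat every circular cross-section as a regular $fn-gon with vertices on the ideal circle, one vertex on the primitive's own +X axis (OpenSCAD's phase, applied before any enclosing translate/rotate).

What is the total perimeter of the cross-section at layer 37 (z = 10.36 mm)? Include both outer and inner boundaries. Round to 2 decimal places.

30.64 mm

At z = 10.36 mm: the cone: at t=0.740 of its height the radius interpolates to r₁+(r₂−r₁)t = 4.890, giving a regular 24-gon of that circumradius (perimeter = 2·24·4.890·sin(180°/24) = 30.64 mm); (whole slice rotated 50° about Z — lengths, areas and connectivity unchanged). Overall, the cross-section is a single solid region. Total boundary length (outer) = 30.64 mm.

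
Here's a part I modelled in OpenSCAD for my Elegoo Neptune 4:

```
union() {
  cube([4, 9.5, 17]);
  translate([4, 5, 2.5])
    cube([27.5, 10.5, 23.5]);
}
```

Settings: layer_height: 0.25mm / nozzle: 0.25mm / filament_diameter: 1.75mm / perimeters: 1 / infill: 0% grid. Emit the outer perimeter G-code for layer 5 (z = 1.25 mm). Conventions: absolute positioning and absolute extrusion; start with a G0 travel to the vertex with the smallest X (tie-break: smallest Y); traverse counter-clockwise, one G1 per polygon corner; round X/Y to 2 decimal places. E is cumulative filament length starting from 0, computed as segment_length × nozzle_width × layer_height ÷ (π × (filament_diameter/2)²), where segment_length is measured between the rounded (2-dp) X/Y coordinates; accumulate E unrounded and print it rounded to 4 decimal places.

G0 X0.00 Y0.00 Z1.25
G1 X4.00 Y0.00 E0.1039
G1 X4.00 Y9.50 E0.3508
G1 X0.00 Y9.50 E0.4547
G1 X0.00 Y0.00 E0.7016

At z = 1.25 mm: the 4×9.5 cube contributes its full rectangle; the cube at (4, 5) is not intersected at this z (z outside [2.5, 26]); Merging all regions: only the 4×9.5 cube is present, so the union is just that shape — 1 connected region. The outline is a single polygon with 4 vertices. Extrusion per mm of travel: 0.25 × 0.25 / (π × 0.875²) = 0.025984. Accumulating E over each segment gives final E = 0.7016.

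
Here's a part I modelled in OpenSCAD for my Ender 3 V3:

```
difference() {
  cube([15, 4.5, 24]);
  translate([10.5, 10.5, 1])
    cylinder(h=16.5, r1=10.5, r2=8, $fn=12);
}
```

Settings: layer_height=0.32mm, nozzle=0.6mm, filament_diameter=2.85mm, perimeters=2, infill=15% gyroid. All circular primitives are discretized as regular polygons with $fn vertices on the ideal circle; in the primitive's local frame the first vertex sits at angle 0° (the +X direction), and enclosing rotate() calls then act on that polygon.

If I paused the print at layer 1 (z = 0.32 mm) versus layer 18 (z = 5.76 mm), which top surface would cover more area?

Layer 1 (z = 0.32): the cube is present — its section is the full 15×4.5 rectangle (area 67.50 mm²); the cone at (10.5, 10.5) does not reach this height (z outside [1, 17.5]); After the difference (first − rest): none of the subtracted shapes is present at this height, so the 15×4.5 cube is unchanged — area = 67.50 mm². So its area = 67.50 mm². Layer 18 (z = 5.76): the cube is present — its section is the full 15×4.5 rectangle (area 67.50 mm²); the cone at (10.5, 10.5): at t=0.288 of its height the radius interpolates to r₁+(r₂−r₁)t = 9.779, giving a regular 12-gon of that circumradius (area = (12/2)·9.779²·sin(360°/12) = 286.87 mm²); Taking the first minus the rest: starting from the 15×4.5 cube (67.50 mm²), the cone at (10.5, 10.5) partially overlaps it — only the 32.61 mm² overlap (of its 286.87 mm²) is removed, clipping the outline — area = 34.89 mm². So its area = 34.89 mm². Layer 1 is larger (67.50 vs 34.89 mm²).

layer 1 (z = 0.32 mm)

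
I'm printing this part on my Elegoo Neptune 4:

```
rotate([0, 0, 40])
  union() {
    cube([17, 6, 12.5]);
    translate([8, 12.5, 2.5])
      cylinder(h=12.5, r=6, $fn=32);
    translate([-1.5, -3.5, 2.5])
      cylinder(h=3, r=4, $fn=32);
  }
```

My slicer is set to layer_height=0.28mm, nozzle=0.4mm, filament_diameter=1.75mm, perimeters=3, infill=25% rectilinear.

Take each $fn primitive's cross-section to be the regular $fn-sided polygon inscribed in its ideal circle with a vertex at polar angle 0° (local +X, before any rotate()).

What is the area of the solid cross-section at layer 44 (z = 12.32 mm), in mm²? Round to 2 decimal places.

214.37 mm²

At z = 12.32 mm: the cube is present — its section is the full 17×6 rectangle (area 102.00 mm²); the r=6 cylinder at (8, 12.5) contributes a regular 32-gon of circumradius 6 (area = (32/2)·6.000²·sin(360°/32) = 112.37 mm²); the cylinder at (-1.5, -3.5) is absent (z outside [2.5, 5.5]); Merging all regions: the 2 present regions are separate (no shared area or edge), so areas and boundary lengths simply add and each stays a separate island — area = 214.37 mm²; (whole slice rotated 40° about Z — lengths, areas and connectivity unchanged). Overall, the cross-section has 2 separate islands. Net area = 214.37 mm².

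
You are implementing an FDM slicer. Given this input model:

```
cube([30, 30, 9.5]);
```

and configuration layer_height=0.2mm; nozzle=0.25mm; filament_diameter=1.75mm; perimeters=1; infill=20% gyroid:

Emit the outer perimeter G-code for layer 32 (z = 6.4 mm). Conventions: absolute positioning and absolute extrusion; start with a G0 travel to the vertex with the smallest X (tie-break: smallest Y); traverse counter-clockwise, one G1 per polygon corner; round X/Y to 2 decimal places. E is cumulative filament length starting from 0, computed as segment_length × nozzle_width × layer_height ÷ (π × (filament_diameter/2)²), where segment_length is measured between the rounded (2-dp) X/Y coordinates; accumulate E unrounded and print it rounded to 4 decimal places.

At z = 6.4 mm: the cube (footprint 30×30) is included at this height. The outline is a single polygon with 4 vertices. Extrusion per mm of travel: 0.25 × 0.2 / (π × 0.875²) = 0.020788. Accumulating E over each segment gives final E = 2.4945.

G0 X0.00 Y0.00 Z6.40
G1 X30.00 Y0.00 E0.6236
G1 X30.00 Y30.00 E1.2473
G1 X0.00 Y30.00 E1.8709
G1 X0.00 Y0.00 E2.4945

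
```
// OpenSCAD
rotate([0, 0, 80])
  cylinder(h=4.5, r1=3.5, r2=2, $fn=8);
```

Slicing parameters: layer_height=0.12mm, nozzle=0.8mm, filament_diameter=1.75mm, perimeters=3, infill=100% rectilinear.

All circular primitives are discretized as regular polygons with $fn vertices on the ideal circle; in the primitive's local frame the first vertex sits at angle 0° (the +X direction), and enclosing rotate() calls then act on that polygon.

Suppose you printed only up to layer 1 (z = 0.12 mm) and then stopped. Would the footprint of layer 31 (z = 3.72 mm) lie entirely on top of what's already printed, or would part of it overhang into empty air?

Compare the two slices. At z = 0.12: the cone (r1=3.5→r2=2) has section circumradius 3.460 here — a regular 8-gon (area = (8/2)·3.460²·sin(360°/8) = 33.86 mm²); (rotated 80° about Z; rotation is an isometry so areas/perimeters/island counts are preserved). At z = 3.72: the cone contributes a regular 8-gon of circumradius 2.260 (interpolated between r1=3.5 and r2=2 at t=0.827) (area = (8/2)·2.260²·sin(360°/8) = 14.45 mm²); (rotated 80° about Z; rotation is an isometry so areas/perimeters/island counts are preserved). Checking containment: the cross-section at z = 3.72 is a subset of the cross-section at z = 0.12.

entirely on top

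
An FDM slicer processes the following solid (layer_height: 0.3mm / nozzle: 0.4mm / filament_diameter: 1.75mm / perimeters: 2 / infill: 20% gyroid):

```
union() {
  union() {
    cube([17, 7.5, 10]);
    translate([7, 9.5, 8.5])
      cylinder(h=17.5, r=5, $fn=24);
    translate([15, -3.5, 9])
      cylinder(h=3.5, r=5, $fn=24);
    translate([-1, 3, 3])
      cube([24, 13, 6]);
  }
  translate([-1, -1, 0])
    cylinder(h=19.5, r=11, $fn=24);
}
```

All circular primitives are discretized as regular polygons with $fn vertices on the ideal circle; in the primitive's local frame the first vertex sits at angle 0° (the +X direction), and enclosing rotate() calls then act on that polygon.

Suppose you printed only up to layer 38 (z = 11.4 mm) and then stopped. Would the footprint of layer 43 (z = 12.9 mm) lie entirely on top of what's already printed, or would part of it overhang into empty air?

entirely on top

Compare the two slices. At z = 11.4: the cube does not reach this height (z outside [0, 10]); the r=5 cylinder at (7, 9.5) gives a regular 24-gon of circumradius 5 (constant along its height) (area = (24/2)·5.000²·sin(360°/24) = 77.65 mm²); the r=5 cylinder at (15, -3.5) gives a regular 24-gon of circumradius 5 (constant along its height) (area = (24/2)·5.000²·sin(360°/24) = 77.65 mm²); the cube at (-1, 3) is absent (z outside [3, 9]); Merging all regions: the 2 present regions are separate (no shared area or edge), so areas and boundary lengths simply add and each stays a separate island — area = 155.29 mm²; the cylinder at (-1, -1): section is a regular 24-gon, circumradius r=11 (area = (24/2)·11.000²·sin(360°/24) = 375.81 mm²); Merging all regions: the regions partially overlap — summed areas 531.10 mm² minus the doubly-counted overlap 14.80 mm² gives 516.29 mm² — area = 516.29 mm². At z = 12.9: the cube does not reach this height (z outside [0, 10]); the cylinder at (7, 9.5): section is a regular 24-gon, circumradius r=5 (area = (24/2)·5.000²·sin(360°/24) = 77.65 mm²); the cylinder at (15, -3.5) is not intersected at this z (z outside [9, 12.5]); the cube at (-1, 3) does not reach this height (z outside [3, 9]); Combining (union): only the r=5 cylinder at (7, 9.5) is present, so the union is just that shape — area = 77.65 mm²; the r=11 cylinder at (-1, -1) contributes a regular 24-gon of circumradius 11 (area = (24/2)·11.000²·sin(360°/24) = 375.81 mm²); Combining (union): the regions partially overlap — summed areas 453.45 mm² minus the doubly-counted overlap 14.80 mm² gives 438.65 mm² — area = 438.65 mm². Checking containment: the cross-section at z = 12.9 is a subset of the cross-section at z = 11.4.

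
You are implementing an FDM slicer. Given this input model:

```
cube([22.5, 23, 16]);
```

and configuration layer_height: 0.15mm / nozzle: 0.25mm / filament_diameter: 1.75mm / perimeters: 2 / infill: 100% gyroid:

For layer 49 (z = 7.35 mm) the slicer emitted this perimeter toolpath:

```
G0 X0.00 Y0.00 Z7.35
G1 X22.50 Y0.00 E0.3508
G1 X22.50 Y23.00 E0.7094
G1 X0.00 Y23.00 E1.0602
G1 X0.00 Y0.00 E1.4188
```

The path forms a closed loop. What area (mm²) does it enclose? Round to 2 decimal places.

Apply the shoelace formula to the sequence of (X, Y) vertices; enclosed area = 517.50 mm².

517.50 mm²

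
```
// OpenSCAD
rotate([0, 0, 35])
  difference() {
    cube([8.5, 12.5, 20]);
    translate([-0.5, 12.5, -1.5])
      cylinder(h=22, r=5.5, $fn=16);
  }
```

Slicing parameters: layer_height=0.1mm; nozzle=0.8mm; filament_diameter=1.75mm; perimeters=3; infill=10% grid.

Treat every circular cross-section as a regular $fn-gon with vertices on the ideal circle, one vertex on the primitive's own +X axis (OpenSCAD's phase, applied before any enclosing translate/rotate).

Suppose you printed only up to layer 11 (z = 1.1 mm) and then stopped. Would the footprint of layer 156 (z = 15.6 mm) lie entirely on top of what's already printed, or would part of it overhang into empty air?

Compare the two slices. At z = 1.1: the 8.5×12.5 cube contributes its full rectangle (area 106.25 mm²); the r=5.5 cylinder at (-0.5, 12.5) contributes a regular 16-gon of circumradius 5.5 (area = (16/2)·5.500²·sin(360°/16) = 92.61 mm²); After the difference (first − rest): starting from the 8.5×12.5 cube (106.25 mm²), the r=5.5 cylinder at (-0.5, 12.5) partially overlaps it — only the 20.43 mm² overlap (of its 92.61 mm²) is removed, clipping the outline — area = 85.82 mm²; (rotated 35° about Z; rotation is an isometry so areas/perimeters/island counts are preserved). At z = 15.6: the cube (footprint 8.5×12.5) is included at this height (area 106.25 mm²); the cylinder at (-0.5, 12.5): section is a regular 16-gon, circumradius r=5.5 (area = (16/2)·5.500²·sin(360°/16) = 92.61 mm²); Subtracting the remaining from the first: starting from the 8.5×12.5 cube (106.25 mm²), the r=5.5 cylinder at (-0.5, 12.5) partially overlaps it — only the 20.43 mm² overlap (of its 92.61 mm²) is removed, clipping the outline — area = 85.82 mm²; (rotated 35° about Z; rotation is an isometry so areas/perimeters/island counts are preserved). Checking containment: the cross-section at z = 15.6 is a subset of the cross-section at z = 1.1.

entirely on top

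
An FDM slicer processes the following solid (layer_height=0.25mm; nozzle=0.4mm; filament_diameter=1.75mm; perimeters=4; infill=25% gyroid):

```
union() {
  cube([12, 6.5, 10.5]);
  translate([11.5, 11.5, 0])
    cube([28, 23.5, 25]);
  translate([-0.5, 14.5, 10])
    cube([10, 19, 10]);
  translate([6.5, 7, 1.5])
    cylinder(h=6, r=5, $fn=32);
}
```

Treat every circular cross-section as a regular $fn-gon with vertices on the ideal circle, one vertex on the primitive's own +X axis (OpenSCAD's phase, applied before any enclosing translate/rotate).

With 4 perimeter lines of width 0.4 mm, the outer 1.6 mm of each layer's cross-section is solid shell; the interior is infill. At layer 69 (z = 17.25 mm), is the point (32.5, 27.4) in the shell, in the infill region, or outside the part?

At z = 17.25 mm: the cube is not intersected at this z (z outside [0, 10.5]); the 28×23.5 cube at (11.5, 11.5) contributes its full rectangle; the cube at (-0.5, 14.5) (footprint 10×19) is included at this height; the cylinder at (6.5, 7) is not intersected at this z (z outside [1.5, 7.5]); Taking the union: the 2 present regions are separate (no shared area or edge), so areas and boundary lengths simply add and each stays a separate island — 2 connected regions. Overall, the cross-section has 2 separate islands. The nearest boundary edge runs (39.50, 35.00)→(39.50, 11.50); distance from the point to it = 7.00 mm. (Shell/infill is judged within the island containing the point — the largest one.) The point is inside the cross-section and 7.00 mm from the nearest boundary — more than the 1.6 mm shell width (4 × 0.4), so it's in the infill interior.

infill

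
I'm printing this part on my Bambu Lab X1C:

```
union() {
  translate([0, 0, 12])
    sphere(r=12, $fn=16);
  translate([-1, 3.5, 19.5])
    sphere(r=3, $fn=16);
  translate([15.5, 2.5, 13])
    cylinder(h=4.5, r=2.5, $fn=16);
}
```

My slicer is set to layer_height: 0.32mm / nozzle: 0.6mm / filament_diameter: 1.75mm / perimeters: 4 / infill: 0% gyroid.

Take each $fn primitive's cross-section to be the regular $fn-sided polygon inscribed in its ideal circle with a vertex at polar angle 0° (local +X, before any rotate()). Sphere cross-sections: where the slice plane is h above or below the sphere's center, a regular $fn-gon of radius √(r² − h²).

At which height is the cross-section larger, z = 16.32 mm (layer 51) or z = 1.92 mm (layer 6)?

Layer 51 (z = 16.32): the sphere: section is a regular 16-gon, circumradius = √(r²−h²) = √(12²−4.32²) = 11.195 (area = (16/2)·11.195²·sin(360°/16) = 383.72 mm²); the sphere at (-1, 3.5) is not intersected at this z (|z−center|=3.180 > r=3); the r=2.5 cylinder at (15.5, 2.5) contributes a regular 16-gon of circumradius 2.5 (area = (16/2)·2.500²·sin(360°/16) = 19.13 mm²); Taking the union: the 2 present regions are separate (no shared area or edge), so areas and boundary lengths simply add and each stays a separate island — area = 402.85 mm². So its area = 402.85 mm². Layer 6 (z = 1.92): the sphere: section is a regular 16-gon, circumradius = √(r²−h²) = √(12²−10.08²) = 6.511 (area = (16/2)·6.511²·sin(360°/16) = 129.79 mm²); the sphere at (-1, 3.5) is absent (|z−center|=17.580 > r=3); the cylinder at (15.5, 2.5) does not reach this height (z outside [13, 17.5]); Taking the union: only the r=12 sphere is present, so the union is just that shape — area = 129.79 mm². So its area = 129.79 mm². Layer 51 is larger (402.85 vs 129.79 mm²).

layer 51 (z = 16.32 mm)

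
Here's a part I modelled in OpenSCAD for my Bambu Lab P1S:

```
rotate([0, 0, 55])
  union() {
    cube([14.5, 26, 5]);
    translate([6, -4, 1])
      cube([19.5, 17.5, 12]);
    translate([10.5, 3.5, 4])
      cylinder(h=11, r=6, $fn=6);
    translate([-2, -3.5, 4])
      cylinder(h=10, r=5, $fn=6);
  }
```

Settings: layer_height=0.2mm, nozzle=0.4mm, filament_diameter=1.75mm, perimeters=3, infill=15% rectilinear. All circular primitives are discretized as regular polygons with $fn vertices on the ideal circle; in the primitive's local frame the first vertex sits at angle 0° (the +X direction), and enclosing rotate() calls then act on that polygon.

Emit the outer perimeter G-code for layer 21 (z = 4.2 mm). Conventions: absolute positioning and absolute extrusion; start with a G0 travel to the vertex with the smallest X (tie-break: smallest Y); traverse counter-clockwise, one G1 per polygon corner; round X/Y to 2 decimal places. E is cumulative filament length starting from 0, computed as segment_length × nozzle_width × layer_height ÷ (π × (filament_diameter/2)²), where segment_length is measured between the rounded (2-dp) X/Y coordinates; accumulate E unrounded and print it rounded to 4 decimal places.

At z = 4.2 mm: the cube is present — its section is the full 14.5×26 rectangle; the 19.5×17.5 cube at (6, -4) contributes its full rectangle; the cylinder at (10.5, 3.5): section is a regular 6-gon, circumradius r=6; the r=5 cylinder at (-2, -3.5) gives a regular 6-gon of circumradius 5 (constant along its height); Combining (union): the regions partially overlap (shared area 208.89 mm²), so overlapping operands fuse into one piece — 1 connected region; (whole slice rotated 55° about Z — lengths, areas and connectivity unchanged). The outline is a single polygon with 14 vertices. Extrusion per mm of travel: 0.4 × 0.2 / (π × 0.875²) = 0.033260. Accumulating E over each segment gives final E = 4.5809.

G0 X-21.30 Y14.91 Z4.20
G1 X-0.68 Y0.48 E0.8371
G1 X-3.26 Y-3.21 E0.9868
G1 X-1.15 Y-7.74 E1.1530
G1 X3.83 Y-8.18 E1.3193
G1 X6.70 Y-4.08 E1.4858
G1 X4.59 Y0.45 E1.6520
G1 X0.56 Y0.80 E1.7865
G1 X3.44 Y4.91 E1.9535
G1 X6.72 Y2.62 E2.0865
G1 X17.90 Y18.59 E2.7349
G1 X3.57 Y28.63 E3.3169
G1 X-2.74 Y19.62 E3.6827
G1 X-12.98 Y26.79 E4.0985
G1 X-21.30 Y14.91 E4.5809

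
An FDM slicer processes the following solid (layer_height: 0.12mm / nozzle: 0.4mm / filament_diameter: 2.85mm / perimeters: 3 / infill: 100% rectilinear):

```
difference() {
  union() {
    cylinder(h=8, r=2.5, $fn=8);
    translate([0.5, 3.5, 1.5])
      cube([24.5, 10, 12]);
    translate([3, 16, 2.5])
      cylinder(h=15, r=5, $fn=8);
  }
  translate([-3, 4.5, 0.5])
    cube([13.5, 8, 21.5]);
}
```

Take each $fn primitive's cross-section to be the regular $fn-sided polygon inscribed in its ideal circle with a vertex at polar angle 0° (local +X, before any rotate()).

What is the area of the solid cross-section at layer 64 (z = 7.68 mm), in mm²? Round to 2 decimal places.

241.70 mm²

At z = 7.68 mm: the r=2.5 cylinder contributes a regular 8-gon of circumradius 2.5 (area = (8/2)·2.500²·sin(360°/8) = 17.68 mm²); the cube at (0.5, 3.5) (footprint 24.5×10) is included at this height (area 245.00 mm²); the r=5 cylinder at (3, 16) gives a regular 8-gon of circumradius 5 (constant along its height) (area = (8/2)·5.000²·sin(360°/8) = 70.71 mm²); Taking the union: the regions partially overlap — summed areas 333.39 mm² minus the doubly-counted overlap 11.43 mm² gives 321.96 mm² — area = 321.96 mm²; the cube at (-3, 4.5) (footprint 13.5×8) is included at this height (area 108.00 mm²); Taking the first minus the rest: starting from the result so far (321.96 mm²), the 13.5×8 cube at (-3, 4.5) partially overlaps it — only the 80.26 mm² overlap (of its 108.00 mm²) is removed, clipping the outline — area = 241.70 mm². Overall, the cross-section has 2 separate islands. Net area = 241.70 mm².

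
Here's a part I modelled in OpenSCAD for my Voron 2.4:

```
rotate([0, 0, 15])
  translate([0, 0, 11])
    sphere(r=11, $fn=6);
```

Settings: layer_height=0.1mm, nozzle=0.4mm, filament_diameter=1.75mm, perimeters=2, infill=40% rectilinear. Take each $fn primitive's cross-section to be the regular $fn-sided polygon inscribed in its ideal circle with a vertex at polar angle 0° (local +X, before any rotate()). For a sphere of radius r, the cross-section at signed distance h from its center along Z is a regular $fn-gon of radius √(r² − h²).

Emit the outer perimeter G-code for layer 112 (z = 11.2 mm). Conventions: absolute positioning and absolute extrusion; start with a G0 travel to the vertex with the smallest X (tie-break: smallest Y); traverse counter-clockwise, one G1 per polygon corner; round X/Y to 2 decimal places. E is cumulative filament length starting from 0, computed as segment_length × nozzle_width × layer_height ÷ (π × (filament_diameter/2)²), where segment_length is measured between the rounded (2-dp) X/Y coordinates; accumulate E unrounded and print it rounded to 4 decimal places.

At z = 11.2 mm: the sphere: section is a regular 6-gon, circumradius = √(r²−h²) = √(11²−0.2²) = 10.998; (whole slice rotated 15° about Z — lengths, areas and connectivity unchanged). The outline is a single polygon with 6 vertices. Extrusion per mm of travel: 0.4 × 0.1 / (π × 0.875²) = 0.016630. Accumulating E over each segment gives final E = 1.0974.

G0 X-10.62 Y-2.85 Z11.20
G1 X-2.85 Y-10.62 E0.1827
G1 X7.78 Y-7.78 E0.3657
G1 X10.62 Y2.85 E0.5487
G1 X2.85 Y10.62 E0.7314
G1 X-7.78 Y7.78 E0.9144
G1 X-10.62 Y-2.85 E1.0974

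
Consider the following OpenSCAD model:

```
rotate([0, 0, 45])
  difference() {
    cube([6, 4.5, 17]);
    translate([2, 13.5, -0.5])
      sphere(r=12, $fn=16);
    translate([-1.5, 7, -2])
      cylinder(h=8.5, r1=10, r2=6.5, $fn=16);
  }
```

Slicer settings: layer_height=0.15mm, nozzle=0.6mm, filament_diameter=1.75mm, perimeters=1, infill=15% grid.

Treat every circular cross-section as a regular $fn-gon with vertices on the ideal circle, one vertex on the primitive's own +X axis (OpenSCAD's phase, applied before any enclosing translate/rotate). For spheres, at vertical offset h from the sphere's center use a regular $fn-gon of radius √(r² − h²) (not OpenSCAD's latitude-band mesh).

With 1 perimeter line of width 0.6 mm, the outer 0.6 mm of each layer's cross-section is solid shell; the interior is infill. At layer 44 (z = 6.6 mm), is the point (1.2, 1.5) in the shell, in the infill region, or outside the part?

At z = 6.6 mm: the cube is present — its section is the full 6×4.5 rectangle; the r=12 sphere at (2, 13.5) slices to a regular 16-gon of circumradius 9.674 (√(r²−h²) with h=7.1 from center); the cone at (-1.5, 7) does not reach this height (z outside [-2, 6.5]); Subtracting the remaining from the first: starting from the 6×4.5 cube, the r=12 sphere at (2, 13.5) partially overlaps it — only the 2.09 mm² overlap (of its 286.52 mm²) is removed, clipping the outline — 1 connected region; (whole slice rotated 45° about Z — lengths, areas and connectivity unchanged). Overall, the cross-section is a single solid region. Undo the 45° rotation: the query point maps to (1.909, 0.212) in the un-rotated model frame. The nearest boundary edge runs (6.00, 0.00)→(0.00, 0.00); distance from the point to it = 0.21 mm. The point is inside the cross-section, 0.21 mm from the nearest boundary — within the 0.6 mm shell band (1 × 0.6).

shell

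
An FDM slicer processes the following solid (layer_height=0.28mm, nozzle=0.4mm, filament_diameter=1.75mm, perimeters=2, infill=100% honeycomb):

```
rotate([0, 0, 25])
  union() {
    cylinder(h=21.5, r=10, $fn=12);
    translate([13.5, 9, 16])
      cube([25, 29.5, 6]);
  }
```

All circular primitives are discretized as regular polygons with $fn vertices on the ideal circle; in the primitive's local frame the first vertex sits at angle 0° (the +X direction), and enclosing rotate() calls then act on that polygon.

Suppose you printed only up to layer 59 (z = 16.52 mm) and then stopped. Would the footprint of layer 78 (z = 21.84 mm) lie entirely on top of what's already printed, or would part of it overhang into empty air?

entirely on top

Compare the two slices. At z = 16.52: the cylinder: section is a regular 12-gon, circumradius r=10 (area = (12/2)·10.000²·sin(360°/12) = 300.00 mm²); the 25×29.5 cube at (13.5, 9) contributes its full rectangle (area 737.50 mm²); Combining (union): the 2 present regions are separate (no shared area or edge), so areas and boundary lengths simply add and each stays a separate island — area = 1037.50 mm²; (whole slice rotated 25° about Z — lengths, areas and connectivity unchanged). At z = 21.84: the cylinder is not intersected at this z (z outside [0, 21.5]); the cube at (13.5, 9) is present — its section is the full 25×29.5 rectangle (area 737.50 mm²); Taking the union: only the 25×29.5 cube at (13.5, 9) is present, so the union is just that shape — area = 737.50 mm²; (whole slice rotated 25° about Z — lengths, areas and connectivity unchanged). Checking containment: the cross-section at z = 21.84 is a subset of the cross-section at z = 16.52.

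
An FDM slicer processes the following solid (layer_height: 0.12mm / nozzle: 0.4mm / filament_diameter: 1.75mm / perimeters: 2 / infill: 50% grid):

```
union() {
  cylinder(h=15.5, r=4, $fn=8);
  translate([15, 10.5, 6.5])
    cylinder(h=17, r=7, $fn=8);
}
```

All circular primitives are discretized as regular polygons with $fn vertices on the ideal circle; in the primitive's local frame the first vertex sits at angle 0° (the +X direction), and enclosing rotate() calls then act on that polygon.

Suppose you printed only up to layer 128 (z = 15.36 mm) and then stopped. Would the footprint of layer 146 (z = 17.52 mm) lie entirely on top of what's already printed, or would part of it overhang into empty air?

entirely on top

Compare the two slices. At z = 15.36: the cylinder: section is a regular 8-gon, circumradius r=4 (area = (8/2)·4.000²·sin(360°/8) = 45.25 mm²); the cylinder at (15, 10.5): section is a regular 8-gon, circumradius r=7 (area = (8/2)·7.000²·sin(360°/8) = 138.59 mm²); Combining (union): the 2 present regions are separate (no shared area or edge), so areas and boundary lengths simply add and each stays a separate island — area = 183.85 mm². At z = 17.52: the cylinder does not reach this height (z outside [0, 15.5]); the r=7 cylinder at (15, 10.5) gives a regular 8-gon of circumradius 7 (constant along its height) (area = (8/2)·7.000²·sin(360°/8) = 138.59 mm²); Combining (union): only the r=7 cylinder at (15, 10.5) is present, so the union is just that shape — area = 138.59 mm². Checking containment: the cross-section at z = 17.52 is a subset of the cross-section at z = 15.36.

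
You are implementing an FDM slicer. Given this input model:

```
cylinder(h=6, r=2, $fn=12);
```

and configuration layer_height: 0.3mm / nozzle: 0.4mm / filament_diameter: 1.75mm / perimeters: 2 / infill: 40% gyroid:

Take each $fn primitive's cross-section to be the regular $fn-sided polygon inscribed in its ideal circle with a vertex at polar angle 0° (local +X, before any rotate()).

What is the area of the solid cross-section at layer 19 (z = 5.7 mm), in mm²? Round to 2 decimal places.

12.00 mm²

At z = 5.7 mm: the r=2 cylinder contributes a regular 12-gon of circumradius 2 (area = (12/2)·2.000²·sin(360°/12) = 12.00 mm²). Overall, the cross-section is a single solid region. Net area = 12.00 mm².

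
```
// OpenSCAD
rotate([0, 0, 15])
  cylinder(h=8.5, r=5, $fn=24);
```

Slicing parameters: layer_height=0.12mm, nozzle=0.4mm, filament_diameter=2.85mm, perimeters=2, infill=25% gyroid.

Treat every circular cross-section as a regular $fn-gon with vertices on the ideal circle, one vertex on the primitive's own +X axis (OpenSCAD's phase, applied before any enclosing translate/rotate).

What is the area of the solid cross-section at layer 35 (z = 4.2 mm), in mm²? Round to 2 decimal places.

77.65 mm²

At z = 4.2 mm: the r=5 cylinder gives a regular 24-gon of circumradius 5 (constant along its height) (area = (24/2)·5.000²·sin(360°/24) = 77.65 mm²); (rotated 15° about Z; rotation is an isometry so areas/perimeters/island counts are preserved). Overall, the cross-section is a single solid region. Net area = 77.65 mm².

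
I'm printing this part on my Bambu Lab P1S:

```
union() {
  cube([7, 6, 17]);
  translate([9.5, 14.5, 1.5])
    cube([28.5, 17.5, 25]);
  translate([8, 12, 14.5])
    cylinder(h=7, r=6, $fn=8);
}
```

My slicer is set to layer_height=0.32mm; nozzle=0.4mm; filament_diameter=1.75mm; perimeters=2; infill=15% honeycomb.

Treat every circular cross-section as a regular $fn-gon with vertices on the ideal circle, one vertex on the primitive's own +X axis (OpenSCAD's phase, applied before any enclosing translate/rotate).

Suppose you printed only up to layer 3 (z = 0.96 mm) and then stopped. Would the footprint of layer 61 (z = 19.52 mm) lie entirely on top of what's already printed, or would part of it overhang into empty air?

part overhangs

Compare the two slices. At z = 0.96: the 7×6 cube contributes its full rectangle (area 42.00 mm²); the cube at (9.5, 14.5) does not reach this height (z outside [1.5, 26.5]); the cylinder at (8, 12) is absent (z outside [14.5, 21.5]); Taking the union: only the 7×6 cube is present, so the union is just that shape — area = 42.00 mm². At z = 19.52: the cube is absent (z outside [0, 17]); the cube at (9.5, 14.5) is present — its section is the full 28.5×17.5 rectangle (area 498.75 mm²); the r=6 cylinder at (8, 12) gives a regular 8-gon of circumradius 6 (constant along its height) (area = (8/2)·6.000²·sin(360°/8) = 101.82 mm²); Taking the union: the regions partially overlap — summed areas 600.57 mm² minus the doubly-counted overlap 6.97 mm² gives 593.61 mm² — area = 593.61 mm². Checking containment: at z = 19.52 the cross-section extends beyond the z = 0.96 cross-section by about 593.61 mm².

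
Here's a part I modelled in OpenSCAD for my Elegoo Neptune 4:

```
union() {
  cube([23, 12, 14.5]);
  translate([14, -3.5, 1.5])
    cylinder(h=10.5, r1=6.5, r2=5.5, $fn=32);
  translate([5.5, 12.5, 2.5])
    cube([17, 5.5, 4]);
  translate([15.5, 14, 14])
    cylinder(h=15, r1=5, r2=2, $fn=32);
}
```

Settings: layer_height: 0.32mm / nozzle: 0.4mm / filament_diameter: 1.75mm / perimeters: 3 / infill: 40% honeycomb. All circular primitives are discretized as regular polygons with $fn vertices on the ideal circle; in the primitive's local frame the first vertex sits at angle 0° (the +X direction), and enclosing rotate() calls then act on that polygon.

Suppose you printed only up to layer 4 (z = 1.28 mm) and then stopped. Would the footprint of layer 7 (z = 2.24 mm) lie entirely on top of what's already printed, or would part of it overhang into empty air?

Compare the two slices. At z = 1.28: the 23×12 cube contributes its full rectangle (area 276.00 mm²); the cone at (14, -3.5) is absent (z outside [1.5, 12]); the cube at (5.5, 12.5) is absent (z outside [2.5, 6.5]); the cone at (15.5, 14) does not reach this height (z outside [14, 29]); Merging all regions: only the 23×12 cube is present, so the union is just that shape — area = 276.00 mm². At z = 2.24: the cube is present — its section is the full 23×12 rectangle (area 276.00 mm²); the cone at (14, -3.5) (r1=6.5→r2=5.5) has section circumradius 6.430 here — a regular 32-gon (area = (32/2)·6.430²·sin(360°/32) = 129.04 mm²); the cube at (5.5, 12.5) is not intersected at this z (z outside [2.5, 6.5]); the cone at (15.5, 14) does not reach this height (z outside [14, 29]); Taking the union: the regions partially overlap — summed areas 405.04 mm² minus the doubly-counted overlap 22.00 mm² gives 383.04 mm² — area = 383.04 mm². Checking containment: at z = 2.24 the cross-section extends beyond the z = 1.28 cross-section by about 107.04 mm².

part overhangs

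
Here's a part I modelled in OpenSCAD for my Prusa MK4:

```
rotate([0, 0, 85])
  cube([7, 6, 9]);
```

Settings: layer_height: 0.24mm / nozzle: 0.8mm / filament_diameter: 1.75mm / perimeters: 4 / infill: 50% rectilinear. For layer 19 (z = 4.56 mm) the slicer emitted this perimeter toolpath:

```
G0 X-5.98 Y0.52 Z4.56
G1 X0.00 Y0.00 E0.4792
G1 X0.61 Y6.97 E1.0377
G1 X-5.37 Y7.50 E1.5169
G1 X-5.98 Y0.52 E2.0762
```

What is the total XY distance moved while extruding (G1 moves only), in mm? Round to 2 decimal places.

Sum the Euclidean lengths of each G1 segment: total = 26.01 mm.

26.01 mm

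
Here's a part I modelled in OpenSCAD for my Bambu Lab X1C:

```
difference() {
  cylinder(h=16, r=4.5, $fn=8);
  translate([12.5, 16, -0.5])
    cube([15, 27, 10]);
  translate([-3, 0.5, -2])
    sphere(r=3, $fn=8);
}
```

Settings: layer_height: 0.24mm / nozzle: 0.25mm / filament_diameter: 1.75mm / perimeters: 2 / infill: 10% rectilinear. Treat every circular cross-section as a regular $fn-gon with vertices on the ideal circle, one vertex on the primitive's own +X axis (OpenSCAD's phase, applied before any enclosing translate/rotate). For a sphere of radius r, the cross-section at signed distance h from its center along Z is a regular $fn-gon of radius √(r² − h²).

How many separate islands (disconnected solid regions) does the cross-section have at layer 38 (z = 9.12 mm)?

1

At z = 9.12 mm: the r=4.5 cylinder gives a regular 8-gon of circumradius 4.5 (constant along its height); the 15×27 cube at (12.5, 16) contributes its full rectangle; the sphere at (-3, 0.5) is absent (|z−center|=11.120 > r=3); Subtracting the remaining from the first: starting from the r=4.5 cylinder, the 15×27 cube at (12.5, 16) misses the remaining region (no effect) — 1 connected region. Overall, the cross-section is a single solid region. Island count = 1.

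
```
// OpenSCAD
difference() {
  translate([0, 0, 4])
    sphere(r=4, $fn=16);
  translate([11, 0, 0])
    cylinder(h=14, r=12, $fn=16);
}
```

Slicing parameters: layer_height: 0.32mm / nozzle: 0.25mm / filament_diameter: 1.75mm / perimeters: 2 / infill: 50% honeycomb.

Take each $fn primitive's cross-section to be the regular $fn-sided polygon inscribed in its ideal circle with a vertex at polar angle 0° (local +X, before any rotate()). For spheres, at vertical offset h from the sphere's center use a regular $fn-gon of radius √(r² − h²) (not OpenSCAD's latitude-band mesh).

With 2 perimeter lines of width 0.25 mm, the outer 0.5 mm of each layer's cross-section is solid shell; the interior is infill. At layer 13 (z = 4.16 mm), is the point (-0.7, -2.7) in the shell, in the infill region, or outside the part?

At z = 4.16 mm: the sphere: section is a regular 16-gon, circumradius = √(r²−h²) = √(4²−0.16²) = 3.997; the r=12 cylinder at (11, 0) gives a regular 16-gon of circumradius 12 (constant along its height); Subtracting the remaining from the first: starting from the r=4 sphere, the r=12 cylinder at (11, 0) partially overlaps it — only the 29.26 mm² overlap (of its 440.85 mm²) is removed, clipping the outline — 1 connected region. Overall, the cross-section is a single solid region. The nearest boundary edge runs (-1.00, 0.00)→(-0.21, -3.95); distance from the point to it = 0.23 mm. The point is inside the cross-section, 0.23 mm from the nearest boundary — within the 0.5 mm shell band (2 × 0.25).

shell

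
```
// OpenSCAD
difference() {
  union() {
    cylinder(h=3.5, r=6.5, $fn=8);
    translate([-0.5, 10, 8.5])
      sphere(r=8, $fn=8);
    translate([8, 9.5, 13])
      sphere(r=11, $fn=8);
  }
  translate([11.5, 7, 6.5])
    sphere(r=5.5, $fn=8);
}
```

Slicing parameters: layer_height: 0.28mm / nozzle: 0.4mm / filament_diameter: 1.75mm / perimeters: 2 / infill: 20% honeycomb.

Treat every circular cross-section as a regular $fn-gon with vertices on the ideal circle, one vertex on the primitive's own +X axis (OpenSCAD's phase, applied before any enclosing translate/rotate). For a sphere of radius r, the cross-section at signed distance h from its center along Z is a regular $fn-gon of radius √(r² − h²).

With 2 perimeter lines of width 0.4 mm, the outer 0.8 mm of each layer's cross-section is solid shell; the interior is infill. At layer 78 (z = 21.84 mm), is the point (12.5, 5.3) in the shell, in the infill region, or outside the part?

At z = 21.84 mm: the cylinder is absent (z outside [0, 3.5]); the sphere at (-0.5, 10) does not reach this height (|z−center|=13.340 > r=8); the r=11 sphere at (8, 9.5) contributes a regular 8-gon of circumradius √(11²−8.84²) = 6.546; Taking the union: only the r=11 sphere at (8, 9.5) is present, so the union is just that shape — 1 connected region; the sphere at (11.5, 7) is absent (|z−center|=15.340 > r=5.5); Subtracting the remaining from the first: none of the subtracted shapes is present at this height, so the result so far is unchanged — 1 connected region. Overall, the cross-section is a single solid region. The nearest boundary edge runs (12.63, 4.87)→(14.55, 9.50); distance from the point to it = 0.28 mm. The point is inside the cross-section, 0.28 mm from the nearest boundary — within the 0.8 mm shell band (2 × 0.4).

shell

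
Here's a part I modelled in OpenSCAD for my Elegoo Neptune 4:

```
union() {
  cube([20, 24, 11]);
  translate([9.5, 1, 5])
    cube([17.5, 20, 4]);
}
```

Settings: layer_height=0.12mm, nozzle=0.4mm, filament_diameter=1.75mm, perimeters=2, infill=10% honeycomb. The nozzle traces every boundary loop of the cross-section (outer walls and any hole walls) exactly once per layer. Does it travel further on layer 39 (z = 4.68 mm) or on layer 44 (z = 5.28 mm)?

layer 44 (z = 5.28 mm)

Layer 39 (z = 4.68): the 20×24 cube contributes its full rectangle (perimeter 88.00 mm); the cube at (9.5, 1) is absent (z outside [5, 9]); Merging all regions: only the 20×24 cube is present, so the union is just that shape — boundary = 88.00 mm. So its perimeter = 88.00 mm. Layer 44 (z = 5.28): the cube is present — its section is the full 20×24 rectangle (perimeter 88.00 mm); the cube at (9.5, 1) is present — its section is the full 17.5×20 rectangle (perimeter 75.00 mm); Combining (union): the regions partially overlap (shared area 210.00 mm²), so the edge portions inside another operand are dropped and the merged outline is re-measured after clipping — boundary = 102.00 mm. So its perimeter = 102.00 mm. Layer 44 is larger (102.00 vs 88.00 mm).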